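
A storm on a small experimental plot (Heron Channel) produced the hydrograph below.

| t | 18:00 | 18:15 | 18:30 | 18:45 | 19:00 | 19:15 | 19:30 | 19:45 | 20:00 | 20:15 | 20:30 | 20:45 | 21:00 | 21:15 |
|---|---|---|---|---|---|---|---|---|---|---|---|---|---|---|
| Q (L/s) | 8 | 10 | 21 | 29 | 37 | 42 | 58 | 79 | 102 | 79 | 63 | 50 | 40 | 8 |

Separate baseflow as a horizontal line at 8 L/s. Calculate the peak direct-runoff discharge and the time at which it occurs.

Subtracting baseflow gives direct-runoff ordinates: 0.0, 2.0, 13.0, 21.0, 29.0, 34.0, 50.0, 71.0, 94.0, 71.0, 55.0, 42.0, 32.0, 0.0 L/s.
The maximum is 94.0 L/s, occurring at the reading for t = 20:00.

Q_p = 94.0 L/s at t = 20:00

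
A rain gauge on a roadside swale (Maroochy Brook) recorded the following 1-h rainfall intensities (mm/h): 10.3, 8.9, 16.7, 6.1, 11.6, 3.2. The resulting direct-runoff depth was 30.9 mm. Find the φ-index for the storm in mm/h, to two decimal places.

Only the 5 blocks with intensity above φ contribute runoff: 10.3, 8.9, 16.7, 6.1, 11.6 mm/h.
Σ(I−φ)·Δt = d  ⇒  (10.3+8.9+16.7+6.1+11.6 − 5φ)·1 = 30.9
φ = (53.60 − 30.9/1) / 5 = 4.54 mm/h.

φ ≈ 4.54 mm/h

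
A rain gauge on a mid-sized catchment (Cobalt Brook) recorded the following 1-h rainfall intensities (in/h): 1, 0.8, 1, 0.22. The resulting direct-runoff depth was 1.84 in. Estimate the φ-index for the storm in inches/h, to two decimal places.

Only the 3 blocks with intensity above φ contribute runoff: 1, 0.8, 1 in/h.
Σ(I−φ)·Δt = d  ⇒  (1+0.8+1 − 3φ)·1 = 1.84
φ = (2.800 − 1.84/1) / 3 = 0.32 in/h.

φ ≈ 0.32 in/h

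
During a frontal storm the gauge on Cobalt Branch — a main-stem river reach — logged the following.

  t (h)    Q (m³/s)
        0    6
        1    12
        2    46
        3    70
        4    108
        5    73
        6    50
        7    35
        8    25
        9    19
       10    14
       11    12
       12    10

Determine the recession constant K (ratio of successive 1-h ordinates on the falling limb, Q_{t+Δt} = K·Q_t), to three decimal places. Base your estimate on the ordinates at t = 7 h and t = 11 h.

K ≈ 0.765

Using the recession-limb readings at t = 7 h and t = 11 h: Q falls from 35 to 12 m³/s over 4 intervals.
K = (Q₂/Q₁)^(1/4) = (12/35)^(1/4) = 0.765.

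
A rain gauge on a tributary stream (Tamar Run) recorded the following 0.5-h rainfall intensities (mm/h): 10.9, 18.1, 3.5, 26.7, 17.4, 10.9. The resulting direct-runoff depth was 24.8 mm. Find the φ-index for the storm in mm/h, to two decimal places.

Only the 5 blocks with intensity above φ contribute runoff: 10.9, 18.1, 26.7, 17.4, 10.9 mm/h.
Σ(I−φ)·Δt = d  ⇒  (10.9+18.1+26.7+17.4+10.9 − 5φ)·0.5 = 24.8
φ = (84.00 − 24.8/0.5) / 5 = 6.88 mm/h.

φ ≈ 6.88 mm/h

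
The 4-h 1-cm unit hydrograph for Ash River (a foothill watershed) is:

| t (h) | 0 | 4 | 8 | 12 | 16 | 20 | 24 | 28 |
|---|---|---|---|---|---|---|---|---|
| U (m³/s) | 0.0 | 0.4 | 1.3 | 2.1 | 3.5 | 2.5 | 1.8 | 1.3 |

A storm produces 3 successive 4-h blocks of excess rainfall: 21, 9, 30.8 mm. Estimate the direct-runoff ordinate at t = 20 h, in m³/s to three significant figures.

Q ≈ 14.9 m³/s

By discrete convolution, Q_j = Σ (P_i / 10 mm) · U_{j−i}.
At t = 20 h (j=5): Q = (21/10)·2.5 + (9/10)·3.5 + (30.8/10)·2.1 = 14.9 m³/s.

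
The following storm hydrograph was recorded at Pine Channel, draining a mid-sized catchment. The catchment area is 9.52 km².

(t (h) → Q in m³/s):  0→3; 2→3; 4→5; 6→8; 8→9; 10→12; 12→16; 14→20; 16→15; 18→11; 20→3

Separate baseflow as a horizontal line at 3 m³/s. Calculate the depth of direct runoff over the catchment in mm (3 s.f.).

Direct runoff: 0.0, 0.0, 2.0, 5.0, 6.0, 9.0, 13.0, 17.0, 12.0, 8.0, 0.0 m³/s; ΣQ_DR = 72.00 m³/s.
V = ΣQ_DR · Δt = 72.00 × 7200 s = 5.184 × 10^5 m³.
Over A = 9.52 km², depth = V / A = 54.5 mm.

d ≈ 54.5 mm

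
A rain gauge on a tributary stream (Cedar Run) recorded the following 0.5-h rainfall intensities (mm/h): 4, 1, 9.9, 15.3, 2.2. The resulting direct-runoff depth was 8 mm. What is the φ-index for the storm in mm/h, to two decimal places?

φ ≈ 4.60 mm/h

Only the 2 blocks with intensity above φ contribute runoff: 9.9, 15.3 mm/h.
Σ(I−φ)·Δt = d  ⇒  (9.9+15.3 − 2φ)·0.5 = 8
φ = (25.20 − 8/0.5) / 2 = 4.60 mm/h.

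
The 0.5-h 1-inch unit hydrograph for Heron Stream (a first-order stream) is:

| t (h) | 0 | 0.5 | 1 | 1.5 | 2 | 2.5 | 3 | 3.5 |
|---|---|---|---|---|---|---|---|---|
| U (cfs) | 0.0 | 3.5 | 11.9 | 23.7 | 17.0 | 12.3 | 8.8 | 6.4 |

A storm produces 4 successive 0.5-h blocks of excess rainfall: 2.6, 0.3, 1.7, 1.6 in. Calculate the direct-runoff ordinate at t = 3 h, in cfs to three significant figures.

Q ≈ 93.4 cfs

By discrete convolution, Q_j = Σ (P_i / 1 in) · U_{j−i}.
At t = 3 h (j=6): Q = (2.6/1)·8.8 + (0.3/1)·12.3 + (1.7/1)·17.0 + (1.6/1)·23.7 = 93.4 cfs.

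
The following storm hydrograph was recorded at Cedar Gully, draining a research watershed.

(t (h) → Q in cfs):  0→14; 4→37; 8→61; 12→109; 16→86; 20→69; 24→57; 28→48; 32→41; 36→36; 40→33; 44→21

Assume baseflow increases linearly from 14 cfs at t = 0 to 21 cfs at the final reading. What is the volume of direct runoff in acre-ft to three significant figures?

Direct-runoff ordinates (Q − Q_b): 0.00, 22.36, 45.73, 93.09, 69.45, 51.82, 39.18, 29.55, 21.91, 16.27, 12.64, 0.00 cfs.
ΣQ_DR = 402.0 cfs.
With Δt = 4 h = 14400 s, V = ΣQ_DR · Δt = 402.0 × 14400 = 5.79 × 10^6 ft³ = 133 acre-ft.

V ≈ 133 acre-ft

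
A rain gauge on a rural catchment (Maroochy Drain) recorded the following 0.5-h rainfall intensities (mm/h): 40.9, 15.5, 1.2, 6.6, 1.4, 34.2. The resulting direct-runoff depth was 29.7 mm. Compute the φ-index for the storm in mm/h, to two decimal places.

φ ≈ 10.40 mm/h

Only the 3 blocks with intensity above φ contribute runoff: 40.9, 15.5, 34.2 mm/h.
Σ(I−φ)·Δt = d  ⇒  (40.9+15.5+34.2 − 3φ)·0.5 = 29.7
φ = (90.60 − 29.7/0.5) / 3 = 10.40 mm/h.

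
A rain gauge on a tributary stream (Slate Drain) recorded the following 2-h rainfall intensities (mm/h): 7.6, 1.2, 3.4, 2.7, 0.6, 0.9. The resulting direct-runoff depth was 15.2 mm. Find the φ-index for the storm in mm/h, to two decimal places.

Only the 3 blocks with intensity above φ contribute runoff: 7.6, 3.4, 2.7 mm/h.
Σ(I−φ)·Δt = d  ⇒  (7.6+3.4+2.7 − 3φ)·2 = 15.2
φ = (13.70 − 15.2/2) / 3 = 2.03 mm/h.

φ ≈ 2.03 mm/h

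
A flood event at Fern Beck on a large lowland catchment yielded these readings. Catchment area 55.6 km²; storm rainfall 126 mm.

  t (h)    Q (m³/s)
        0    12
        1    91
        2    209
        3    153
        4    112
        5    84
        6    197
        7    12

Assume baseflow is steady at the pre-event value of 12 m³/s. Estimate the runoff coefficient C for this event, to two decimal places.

C ≈ 0.40

ΣQ_DR = 774.0 m³/s; V = ΣQ_DR·Δt = 2.786 × 10^6 m³.
Runoff depth d = V / A = 50.12 mm.
C = d / P = 50.12 / 126 = 0.40.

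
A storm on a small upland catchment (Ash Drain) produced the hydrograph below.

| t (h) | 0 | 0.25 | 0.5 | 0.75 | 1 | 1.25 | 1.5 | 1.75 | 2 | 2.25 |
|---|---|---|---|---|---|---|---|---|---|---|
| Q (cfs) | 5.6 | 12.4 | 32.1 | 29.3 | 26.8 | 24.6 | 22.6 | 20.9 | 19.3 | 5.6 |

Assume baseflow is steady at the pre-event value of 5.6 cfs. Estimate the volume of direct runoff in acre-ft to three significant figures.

V ≈ 2.96 acre-ft

Direct-runoff ordinates (Q − Q_b): 0.0, 6.8, 26.5, 23.7, 21.2, 19.0, 17.0, 15.3, 13.7, 0.0 cfs.
ΣQ_DR = 143.2 cfs.
With Δt = 0.25 h = 900 s, V = ΣQ_DR · Δt = 143.2 × 900 = 1.29 × 10^5 ft³ = 2.96 acre-ft.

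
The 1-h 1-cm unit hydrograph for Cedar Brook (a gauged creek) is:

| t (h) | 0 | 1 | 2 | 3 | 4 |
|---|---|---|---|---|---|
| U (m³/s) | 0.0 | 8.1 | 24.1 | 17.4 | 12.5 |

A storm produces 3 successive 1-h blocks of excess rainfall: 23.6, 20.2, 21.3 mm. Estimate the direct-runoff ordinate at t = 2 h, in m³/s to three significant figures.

Q ≈ 73.2 m³/s

By discrete convolution, Q_j = Σ (P_i / 10 mm) · U_{j−i}.
At t = 2 h (j=2): Q = (23.6/10)·24.1 + (20.2/10)·8.1 + (21.3/10)·0.0 = 73.2 m³/s.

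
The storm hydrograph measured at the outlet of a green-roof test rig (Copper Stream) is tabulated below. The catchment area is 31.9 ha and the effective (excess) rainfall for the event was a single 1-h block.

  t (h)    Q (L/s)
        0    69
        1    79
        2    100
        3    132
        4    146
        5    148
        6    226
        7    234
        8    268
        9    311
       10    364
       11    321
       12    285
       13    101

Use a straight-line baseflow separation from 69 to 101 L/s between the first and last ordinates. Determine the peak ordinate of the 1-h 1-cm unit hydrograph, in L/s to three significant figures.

Direct runoff: 0.00, 7.54, 26.08, 55.62, 67.15, 66.69, 142.23, 147.77, 179.31, 219.85, 270.38, 224.92, 186.46, 0.00 L/s; ΣQ_DR = 1594 L/s, peak = 270.38 L/s.
Runoff depth d = ΣQ_DR·Δt / A = 1594 × 3600 / (31.9 ha) = 17.99 mm.
The 1-cm UH is the DRH scaled by (10 mm)/d, so U_p = 270.38 × 10/17.99 = 150 L/s.

U_p ≈ 150 L/s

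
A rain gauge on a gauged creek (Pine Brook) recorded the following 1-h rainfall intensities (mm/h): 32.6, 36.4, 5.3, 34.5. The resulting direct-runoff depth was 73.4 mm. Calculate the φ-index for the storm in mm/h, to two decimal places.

Only the 3 blocks with intensity above φ contribute runoff: 32.6, 36.4, 34.5 mm/h.
Σ(I−φ)·Δt = d  ⇒  (32.6+36.4+34.5 − 3φ)·1 = 73.4
φ = (103.5 − 73.4/1) / 3 = 10.03 mm/h.

φ ≈ 10.03 mm/h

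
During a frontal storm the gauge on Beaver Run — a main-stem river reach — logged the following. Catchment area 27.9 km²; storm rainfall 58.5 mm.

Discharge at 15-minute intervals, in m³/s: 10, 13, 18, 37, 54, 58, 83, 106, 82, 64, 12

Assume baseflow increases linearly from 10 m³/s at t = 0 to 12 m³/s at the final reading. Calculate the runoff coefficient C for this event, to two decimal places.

ΣQ_DR = 416.0 m³/s; V = ΣQ_DR·Δt = 3.744 × 10^5 m³.
Runoff depth d = V / A = 13.42 mm.
C = d / P = 13.42 / 58.5 = 0.23.

C ≈ 0.23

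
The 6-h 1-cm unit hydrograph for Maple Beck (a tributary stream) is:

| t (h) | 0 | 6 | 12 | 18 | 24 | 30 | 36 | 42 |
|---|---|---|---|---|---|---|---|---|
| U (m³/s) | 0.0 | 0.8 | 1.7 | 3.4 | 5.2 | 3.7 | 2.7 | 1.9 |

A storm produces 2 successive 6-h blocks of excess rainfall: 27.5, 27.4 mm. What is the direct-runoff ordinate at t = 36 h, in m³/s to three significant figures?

Q ≈ 17.6 m³/s

By discrete convolution, Q_j = Σ (P_i / 10 mm) · U_{j−i}.
At t = 36 h (j=6): Q = (27.5/10)·2.7 + (27.4/10)·3.7 = 17.6 m³/s.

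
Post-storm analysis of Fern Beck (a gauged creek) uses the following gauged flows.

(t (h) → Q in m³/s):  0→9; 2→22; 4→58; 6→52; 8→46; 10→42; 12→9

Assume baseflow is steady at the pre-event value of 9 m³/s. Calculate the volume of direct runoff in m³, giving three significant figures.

V ≈ 1.26 × 10^6 m³

Direct-runoff ordinates (Q − Q_b): 0.0, 13.0, 49.0, 43.0, 37.0, 33.0, 0.0 m³/s.
ΣQ_DR = 175.0 m³/s.
With Δt = 2 h = 7200 s, V = ΣQ_DR · Δt = 175.0 × 7200 = 1.26 × 10^6 m³.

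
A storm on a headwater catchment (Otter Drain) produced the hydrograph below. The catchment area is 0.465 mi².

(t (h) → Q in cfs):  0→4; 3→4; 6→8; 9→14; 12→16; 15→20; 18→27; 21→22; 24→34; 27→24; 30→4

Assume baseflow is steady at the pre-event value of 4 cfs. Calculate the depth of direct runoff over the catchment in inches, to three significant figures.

d ≈ 1.33 in

Direct runoff: 0.0, 0.0, 4.0, 10.0, 12.0, 16.0, 23.0, 18.0, 30.0, 20.0, 0.0 cfs; ΣQ_DR = 133.0 cfs.
V = ΣQ_DR · Δt = 133.0 × 10800 s = 1.436 × 10^6 ft³.
Over A = 0.465 mi², depth = V / A = 1.33 in.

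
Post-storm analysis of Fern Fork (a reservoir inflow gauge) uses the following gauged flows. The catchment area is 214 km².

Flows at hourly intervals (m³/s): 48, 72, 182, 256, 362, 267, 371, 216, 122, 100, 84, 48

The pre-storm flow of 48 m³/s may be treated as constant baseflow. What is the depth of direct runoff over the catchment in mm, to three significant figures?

Direct runoff: 0.0, 24.0, 134.0, 208.0, 314.0, 219.0, 323.0, 168.0, 74.0, 52.0, 36.0, 0.0 m³/s; ΣQ_DR = 1552 m³/s.
V = ΣQ_DR · Δt = 1552 × 3600 s = 5.587 × 10^6 m³.
Over A = 214 km², depth = V / A = 26.1 mm.

d ≈ 26.1 mm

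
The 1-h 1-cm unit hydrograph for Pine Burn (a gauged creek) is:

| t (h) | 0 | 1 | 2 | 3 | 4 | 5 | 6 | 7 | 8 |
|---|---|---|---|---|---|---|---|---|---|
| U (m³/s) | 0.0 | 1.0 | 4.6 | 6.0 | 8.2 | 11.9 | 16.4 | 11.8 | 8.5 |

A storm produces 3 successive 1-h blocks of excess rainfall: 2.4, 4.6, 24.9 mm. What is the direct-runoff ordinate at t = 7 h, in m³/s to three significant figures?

Q ≈ 40.0 m³/s

By discrete convolution, Q_j = Σ (P_i / 10 mm) · U_{j−i}.
At t = 7 h (j=7): Q = (2.4/10)·11.8 + (4.6/10)·16.4 + (24.9/10)·11.9 = 40.0 m³/s.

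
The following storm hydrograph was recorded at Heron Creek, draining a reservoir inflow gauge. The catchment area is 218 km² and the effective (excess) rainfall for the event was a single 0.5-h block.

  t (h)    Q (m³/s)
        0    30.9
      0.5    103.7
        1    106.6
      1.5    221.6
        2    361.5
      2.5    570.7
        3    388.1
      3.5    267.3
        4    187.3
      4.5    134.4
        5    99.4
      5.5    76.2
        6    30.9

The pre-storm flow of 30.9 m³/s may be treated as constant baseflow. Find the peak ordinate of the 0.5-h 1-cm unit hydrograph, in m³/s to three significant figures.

Direct runoff: 0.0, 72.8, 75.7, 190.7, 330.6, 539.8, 357.2, 236.4, 156.4, 103.5, 68.5, 45.3, 0.0 m³/s; ΣQ_DR = 2177 m³/s, peak = 539.8 m³/s.
Runoff depth d = ΣQ_DR·Δt / A = 2177 × 1800 / (218 km²) = 17.97 mm.
The 1-cm UH is the DRH scaled by (10 mm)/d, so U_p = 539.8 × 10/17.97 = 300 m³/s.

U_p ≈ 300 m³/s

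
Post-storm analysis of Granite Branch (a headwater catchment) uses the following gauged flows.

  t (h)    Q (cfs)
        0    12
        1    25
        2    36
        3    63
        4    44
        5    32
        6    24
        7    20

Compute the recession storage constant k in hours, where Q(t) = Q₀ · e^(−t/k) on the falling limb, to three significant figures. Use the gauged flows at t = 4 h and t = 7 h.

On the falling limb, Q drops from 44 to 20 cfs between t = 4 h and t = 7 h (Δt = 3 h).
k = −Δt / ln(Q₂/Q₁) = −3 / ln(20/44) = 3.80 h.

k ≈ 3.80 h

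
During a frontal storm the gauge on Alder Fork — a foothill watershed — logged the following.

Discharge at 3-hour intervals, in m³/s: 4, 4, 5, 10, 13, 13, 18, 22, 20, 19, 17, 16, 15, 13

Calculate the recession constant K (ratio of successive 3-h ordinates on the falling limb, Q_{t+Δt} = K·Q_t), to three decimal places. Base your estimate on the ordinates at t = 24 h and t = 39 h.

Using the recession-limb readings at t = 24 h and t = 39 h: Q falls from 20 to 13 m³/s over 5 intervals.
K = (Q₂/Q₁)^(1/5) = (13/20)^(1/5) = 0.917.

K ≈ 0.917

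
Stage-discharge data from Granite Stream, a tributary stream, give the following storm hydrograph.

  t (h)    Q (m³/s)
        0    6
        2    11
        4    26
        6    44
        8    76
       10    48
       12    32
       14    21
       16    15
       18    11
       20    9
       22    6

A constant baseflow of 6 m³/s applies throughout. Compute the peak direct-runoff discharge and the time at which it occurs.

Q_p = 70.0 m³/s at t = 8 h

Subtracting baseflow gives direct-runoff ordinates: 0.0, 5.0, 20.0, 38.0, 70.0, 42.0, 26.0, 15.0, 9.0, 5.0, 3.0, 0.0 m³/s.
The maximum is 70.0 m³/s, occurring at the reading for t = 8 h.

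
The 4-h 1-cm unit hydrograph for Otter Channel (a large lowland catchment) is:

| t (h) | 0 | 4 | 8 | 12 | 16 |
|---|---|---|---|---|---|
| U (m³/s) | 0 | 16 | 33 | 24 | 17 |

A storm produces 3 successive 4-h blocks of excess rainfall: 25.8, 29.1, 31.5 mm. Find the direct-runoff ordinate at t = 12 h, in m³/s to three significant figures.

By discrete convolution, Q_j = Σ (P_i / 10 mm) · U_{j−i}.
At t = 12 h (j=3): Q = (25.8/10)·24 + (29.1/10)·33 + (31.5/10)·16 = 208 m³/s.

Q ≈ 208 m³/s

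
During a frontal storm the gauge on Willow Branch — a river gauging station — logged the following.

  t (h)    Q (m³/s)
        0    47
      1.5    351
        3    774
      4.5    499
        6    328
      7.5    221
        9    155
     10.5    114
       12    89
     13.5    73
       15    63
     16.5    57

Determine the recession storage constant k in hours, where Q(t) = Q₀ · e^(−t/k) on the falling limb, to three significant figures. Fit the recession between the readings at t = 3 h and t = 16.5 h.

k ≈ 5.18 h

On the falling limb, Q drops from 774 to 57 m³/s between t = 3 h and t = 16.5 h (Δt = 13.5 h).
k = −Δt / ln(Q₂/Q₁) = −13.5 / ln(57/774) = 5.18 h.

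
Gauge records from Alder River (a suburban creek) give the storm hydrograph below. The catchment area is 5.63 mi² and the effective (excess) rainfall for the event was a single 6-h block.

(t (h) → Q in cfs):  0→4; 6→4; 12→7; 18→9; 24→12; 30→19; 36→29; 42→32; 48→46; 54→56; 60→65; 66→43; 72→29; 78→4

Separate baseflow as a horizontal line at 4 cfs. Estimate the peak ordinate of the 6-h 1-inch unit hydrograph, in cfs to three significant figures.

U_p ≈ 122 cfs

Direct runoff: 0.0, 0.0, 3.0, 5.0, 8.0, 15.0, 25.0, 28.0, 42.0, 52.0, 61.0, 39.0, 25.0, 0.0 cfs; ΣQ_DR = 303.0 cfs, peak = 61.0 cfs.
Runoff depth d = ΣQ_DR·Δt / A = 303.0 × 21600 / (5.63 mi²) = 0.5004 in.
The 1-inch UH is the DRH scaled by (1 in)/d, so U_p = 61.0 × 1/0.5004 = 122 cfs.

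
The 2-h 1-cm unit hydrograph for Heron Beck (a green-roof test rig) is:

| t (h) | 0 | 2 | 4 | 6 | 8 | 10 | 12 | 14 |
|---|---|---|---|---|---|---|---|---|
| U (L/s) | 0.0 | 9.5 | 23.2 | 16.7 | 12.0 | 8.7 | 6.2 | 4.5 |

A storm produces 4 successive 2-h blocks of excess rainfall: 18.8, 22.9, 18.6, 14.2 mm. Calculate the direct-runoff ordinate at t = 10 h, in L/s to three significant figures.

By discrete convolution, Q_j = Σ (P_i / 10 mm) · U_{j−i}.
At t = 10 h (j=5): Q = (18.8/10)·8.7 + (22.9/10)·12.0 + (18.6/10)·16.7 + (14.2/10)·23.2 = 108 L/s.

Q ≈ 108 L/s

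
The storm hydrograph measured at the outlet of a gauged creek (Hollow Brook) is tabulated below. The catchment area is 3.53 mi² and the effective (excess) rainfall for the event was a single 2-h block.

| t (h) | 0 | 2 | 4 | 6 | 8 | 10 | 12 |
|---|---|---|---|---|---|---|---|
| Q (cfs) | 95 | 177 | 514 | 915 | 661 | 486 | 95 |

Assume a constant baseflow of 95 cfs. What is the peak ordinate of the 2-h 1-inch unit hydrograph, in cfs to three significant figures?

Direct runoff: 0.0, 82.0, 419.0, 820.0, 566.0, 391.0, 0.0 cfs; ΣQ_DR = 2278 cfs, peak = 820.0 cfs.
Runoff depth d = ΣQ_DR·Δt / A = 2278 × 7200 / (3.53 mi²) = 2.000 in.
The 1-inch UH is the DRH scaled by (1 in)/d, so U_p = 820.0 × 1/2.000 = 410 cfs.

U_p ≈ 410 cfs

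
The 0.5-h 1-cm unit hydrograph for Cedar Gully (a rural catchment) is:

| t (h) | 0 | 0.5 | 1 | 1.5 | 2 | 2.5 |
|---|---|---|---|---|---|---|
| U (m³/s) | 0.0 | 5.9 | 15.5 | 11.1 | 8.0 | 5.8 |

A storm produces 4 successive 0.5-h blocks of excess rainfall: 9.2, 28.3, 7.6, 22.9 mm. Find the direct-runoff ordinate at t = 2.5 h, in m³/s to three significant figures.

Q ≈ 71.9 m³/s

By discrete convolution, Q_j = Σ (P_i / 10 mm) · U_{j−i}.
At t = 2.5 h (j=5): Q = (9.2/10)·5.8 + (28.3/10)·8.0 + (7.6/10)·11.1 + (22.9/10)·15.5 = 71.9 m³/s.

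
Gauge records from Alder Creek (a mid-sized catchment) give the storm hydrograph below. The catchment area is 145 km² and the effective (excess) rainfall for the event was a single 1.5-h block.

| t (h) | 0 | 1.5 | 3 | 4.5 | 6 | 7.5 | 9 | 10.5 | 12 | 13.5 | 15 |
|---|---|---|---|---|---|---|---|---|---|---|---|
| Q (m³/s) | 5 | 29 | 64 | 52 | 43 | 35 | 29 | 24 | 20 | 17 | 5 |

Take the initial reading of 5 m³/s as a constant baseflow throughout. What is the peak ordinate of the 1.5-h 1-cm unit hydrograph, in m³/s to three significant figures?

U_p ≈ 59.1 m³/s

Direct runoff: 0.0, 24.0, 59.0, 47.0, 38.0, 30.0, 24.0, 19.0, 15.0, 12.0, 0.0 m³/s; ΣQ_DR = 268.0 m³/s, peak = 59.0 m³/s.
Runoff depth d = ΣQ_DR·Δt / A = 268.0 × 5400 / (145 km²) = 9.981 mm.
The 1-cm UH is the DRH scaled by (10 mm)/d, so U_p = 59.0 × 10/9.981 = 59.1 m³/s.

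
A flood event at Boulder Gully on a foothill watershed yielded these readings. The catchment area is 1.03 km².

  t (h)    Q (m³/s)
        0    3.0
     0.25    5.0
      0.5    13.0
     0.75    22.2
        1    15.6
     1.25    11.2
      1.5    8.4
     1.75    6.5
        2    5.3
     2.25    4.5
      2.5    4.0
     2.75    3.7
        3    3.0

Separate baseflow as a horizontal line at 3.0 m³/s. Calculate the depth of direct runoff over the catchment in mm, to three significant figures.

Direct runoff: 0.0, 2.0, 10.0, 19.2, 12.6, 8.2, 5.4, 3.5, 2.3, 1.5, 1.0, 0.7, 0.0 m³/s; ΣQ_DR = 66.40 m³/s.
V = ΣQ_DR · Δt = 66.40 × 900 s = 59760 m³.
Over A = 1.03 km², depth = V / A = 58.0 mm.

d ≈ 58.0 mm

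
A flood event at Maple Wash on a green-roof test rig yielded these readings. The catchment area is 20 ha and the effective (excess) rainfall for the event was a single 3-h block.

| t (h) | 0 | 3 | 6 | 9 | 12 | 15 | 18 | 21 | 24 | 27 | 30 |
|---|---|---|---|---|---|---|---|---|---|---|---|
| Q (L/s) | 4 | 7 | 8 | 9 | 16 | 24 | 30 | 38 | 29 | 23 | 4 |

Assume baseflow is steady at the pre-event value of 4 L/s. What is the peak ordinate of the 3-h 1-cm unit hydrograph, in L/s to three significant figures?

Direct runoff: 0.0, 3.0, 4.0, 5.0, 12.0, 20.0, 26.0, 34.0, 25.0, 19.0, 0.0 L/s; ΣQ_DR = 148.0 L/s, peak = 34.0 L/s.
Runoff depth d = ΣQ_DR·Δt / A = 148.0 × 10800 / (20 ha) = 7.992 mm.
The 1-cm UH is the DRH scaled by (10 mm)/d, so U_p = 34.0 × 10/7.992 = 42.5 L/s.

U_p ≈ 42.5 L/s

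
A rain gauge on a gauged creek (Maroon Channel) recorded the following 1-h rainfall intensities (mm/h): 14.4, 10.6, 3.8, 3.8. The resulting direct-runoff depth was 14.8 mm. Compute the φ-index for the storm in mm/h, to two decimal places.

Only the 2 blocks with intensity above φ contribute runoff: 14.4, 10.6 mm/h.
Σ(I−φ)·Δt = d  ⇒  (14.4+10.6 − 2φ)·1 = 14.8
φ = (25.00 − 14.8/1) / 2 = 5.10 mm/h.

φ ≈ 5.10 mm/h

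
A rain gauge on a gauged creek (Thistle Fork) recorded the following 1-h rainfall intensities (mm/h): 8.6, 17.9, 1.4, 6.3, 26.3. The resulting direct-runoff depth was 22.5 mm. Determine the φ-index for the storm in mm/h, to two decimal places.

φ ≈ 10.85 mm/h

Only the 2 blocks with intensity above φ contribute runoff: 17.9, 26.3 mm/h.
Σ(I−φ)·Δt = d  ⇒  (17.9+26.3 − 2φ)·1 = 22.5
φ = (44.20 − 22.5/1) / 2 = 10.85 mm/h.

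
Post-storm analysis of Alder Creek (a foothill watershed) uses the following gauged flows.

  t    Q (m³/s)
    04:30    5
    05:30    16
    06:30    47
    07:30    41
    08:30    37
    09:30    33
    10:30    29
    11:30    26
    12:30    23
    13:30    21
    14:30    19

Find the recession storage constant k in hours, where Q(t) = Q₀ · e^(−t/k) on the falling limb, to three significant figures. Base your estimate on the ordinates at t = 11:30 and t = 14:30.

k ≈ 9.56 h

On the falling limb, Q drops from 26 to 19 m³/s between t = 11:30 and t = 14:30 (Δt = 3 h).
k = −Δt / ln(Q₂/Q₁) = −3 / ln(19/26) = 9.56 h.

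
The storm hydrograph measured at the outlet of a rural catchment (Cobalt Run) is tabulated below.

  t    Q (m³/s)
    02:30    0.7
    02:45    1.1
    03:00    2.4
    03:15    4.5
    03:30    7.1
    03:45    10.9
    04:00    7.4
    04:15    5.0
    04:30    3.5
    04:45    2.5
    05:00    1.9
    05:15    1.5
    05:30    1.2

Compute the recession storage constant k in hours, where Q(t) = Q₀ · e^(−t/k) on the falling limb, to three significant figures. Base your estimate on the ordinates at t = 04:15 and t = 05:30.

k ≈ 0.876 h

On the falling limb, Q drops from 5.0 to 1.2 m³/s between t = 04:15 and t = 05:30 (Δt = 1.25 h).
k = −Δt / ln(Q₂/Q₁) = −1.25 / ln(1.2/5.0) = 0.876 h.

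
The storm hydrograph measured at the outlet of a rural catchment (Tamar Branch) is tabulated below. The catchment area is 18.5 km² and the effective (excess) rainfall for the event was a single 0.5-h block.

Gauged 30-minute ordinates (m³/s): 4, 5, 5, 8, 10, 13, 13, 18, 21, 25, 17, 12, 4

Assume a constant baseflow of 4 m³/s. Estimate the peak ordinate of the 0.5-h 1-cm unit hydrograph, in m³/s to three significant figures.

Direct runoff: 0.0, 1.0, 1.0, 4.0, 6.0, 9.0, 9.0, 14.0, 17.0, 21.0, 13.0, 8.0, 0.0 m³/s; ΣQ_DR = 103.0 m³/s, peak = 21.0 m³/s.
Runoff depth d = ΣQ_DR·Δt / A = 103.0 × 1800 / (18.5 km²) = 10.02 mm.
The 1-cm UH is the DRH scaled by (10 mm)/d, so U_p = 21.0 × 10/10.02 = 21.0 m³/s.

U_p ≈ 21.0 m³/s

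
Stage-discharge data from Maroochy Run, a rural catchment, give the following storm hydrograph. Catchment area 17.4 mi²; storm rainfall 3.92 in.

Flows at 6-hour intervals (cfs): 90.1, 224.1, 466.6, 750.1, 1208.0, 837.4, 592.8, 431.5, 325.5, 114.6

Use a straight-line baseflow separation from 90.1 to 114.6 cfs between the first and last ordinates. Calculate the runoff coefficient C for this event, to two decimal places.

ΣQ_DR = 4017 cfs; V = ΣQ_DR·Δt = 8.677 × 10^7 ft³.
Runoff depth d = V / A = 2.147 in.
C = d / P = 2.147 / 3.92 = 0.55.

C ≈ 0.55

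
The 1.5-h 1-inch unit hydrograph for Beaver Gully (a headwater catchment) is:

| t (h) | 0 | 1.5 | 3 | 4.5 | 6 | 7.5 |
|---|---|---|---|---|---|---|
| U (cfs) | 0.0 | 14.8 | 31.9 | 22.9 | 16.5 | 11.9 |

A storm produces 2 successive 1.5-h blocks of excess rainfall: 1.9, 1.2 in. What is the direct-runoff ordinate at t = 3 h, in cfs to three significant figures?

By discrete convolution, Q_j = Σ (P_i / 1 in) · U_{j−i}.
At t = 3 h (j=2): Q = (1.9/1)·31.9 + (1.2/1)·14.8 = 78.4 cfs.

Q ≈ 78.4 cfs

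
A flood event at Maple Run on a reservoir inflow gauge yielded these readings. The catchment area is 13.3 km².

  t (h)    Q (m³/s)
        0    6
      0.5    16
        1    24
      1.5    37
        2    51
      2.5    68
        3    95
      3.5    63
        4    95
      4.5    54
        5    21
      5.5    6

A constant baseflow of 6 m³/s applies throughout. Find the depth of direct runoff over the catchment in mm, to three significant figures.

d ≈ 62.8 mm

Direct runoff: 0.0, 10.0, 18.0, 31.0, 45.0, 62.0, 89.0, 57.0, 89.0, 48.0, 15.0, 0.0 m³/s; ΣQ_DR = 464.0 m³/s.
V = ΣQ_DR · Δt = 464.0 × 1800 s = 8.352 × 10^5 m³.
Over A = 13.3 km², depth = V / A = 62.8 mm.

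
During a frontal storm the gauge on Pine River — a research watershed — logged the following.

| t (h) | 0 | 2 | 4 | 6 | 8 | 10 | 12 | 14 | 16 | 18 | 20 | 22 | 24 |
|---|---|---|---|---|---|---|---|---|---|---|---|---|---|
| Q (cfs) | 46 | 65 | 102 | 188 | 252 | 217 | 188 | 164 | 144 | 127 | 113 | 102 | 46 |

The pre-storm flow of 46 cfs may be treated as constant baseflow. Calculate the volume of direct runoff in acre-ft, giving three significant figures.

V ≈ 191 acre-ft

Direct-runoff ordinates (Q − Q_b): 0.0, 19.0, 56.0, 142.0, 206.0, 171.0, 142.0, 118.0, 98.0, 81.0, 67.0, 56.0, 0.0 cfs.
ΣQ_DR = 1156 cfs.
With Δt = 2 h = 7200 s, V = ΣQ_DR · Δt = 1156 × 7200 = 8.32 × 10^6 ft³ = 191 acre-ft.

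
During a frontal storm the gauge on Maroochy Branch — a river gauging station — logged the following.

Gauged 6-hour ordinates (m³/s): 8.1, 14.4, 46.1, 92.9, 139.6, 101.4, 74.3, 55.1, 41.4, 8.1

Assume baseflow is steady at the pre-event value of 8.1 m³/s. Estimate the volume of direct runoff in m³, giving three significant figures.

V ≈ 1.08 × 10^7 m³

Direct-runoff ordinates (Q − Q_b): 0.0, 6.3, 38.0, 84.8, 131.5, 93.3, 66.2, 47.0, 33.3, 0.0 m³/s.
ΣQ_DR = 500.4 m³/s.
With Δt = 6 h = 21600 s, V = ΣQ_DR · Δt = 500.4 × 21600 = 1.08 × 10^7 m³.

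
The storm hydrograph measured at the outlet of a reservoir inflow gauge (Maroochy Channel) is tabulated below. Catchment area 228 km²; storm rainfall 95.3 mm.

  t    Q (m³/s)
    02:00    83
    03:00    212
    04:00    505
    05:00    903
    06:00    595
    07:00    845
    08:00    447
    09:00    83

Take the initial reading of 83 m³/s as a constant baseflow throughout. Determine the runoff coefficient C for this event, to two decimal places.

ΣQ_DR = 3009 m³/s; V = ΣQ_DR·Δt = 1.083 × 10^7 m³.
Runoff depth d = V / A = 47.51 mm.
C = d / P = 47.51 / 95.3 = 0.50.

C ≈ 0.50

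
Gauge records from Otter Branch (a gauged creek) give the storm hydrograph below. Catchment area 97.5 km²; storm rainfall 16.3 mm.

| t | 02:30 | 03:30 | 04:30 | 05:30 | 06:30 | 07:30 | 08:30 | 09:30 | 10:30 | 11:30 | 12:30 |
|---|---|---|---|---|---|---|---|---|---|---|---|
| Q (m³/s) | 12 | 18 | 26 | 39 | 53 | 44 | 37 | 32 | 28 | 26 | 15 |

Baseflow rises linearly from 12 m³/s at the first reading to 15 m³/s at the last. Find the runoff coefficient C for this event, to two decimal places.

ΣQ_DR = 181.5 m³/s; V = ΣQ_DR·Δt = 6.534 × 10^5 m³.
Runoff depth d = V / A = 6.702 mm.
C = d / P = 6.702 / 16.3 = 0.41.

C ≈ 0.41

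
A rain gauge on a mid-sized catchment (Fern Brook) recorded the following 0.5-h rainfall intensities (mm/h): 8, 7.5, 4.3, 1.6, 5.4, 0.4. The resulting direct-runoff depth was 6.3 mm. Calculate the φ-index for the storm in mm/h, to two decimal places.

Only the 4 blocks with intensity above φ contribute runoff: 8, 7.5, 4.3, 5.4 mm/h.
Σ(I−φ)·Δt = d  ⇒  (8+7.5+4.3+5.4 − 4φ)·0.5 = 6.3
φ = (25.20 − 6.3/0.5) / 4 = 3.15 mm/h.

φ ≈ 3.15 mm/h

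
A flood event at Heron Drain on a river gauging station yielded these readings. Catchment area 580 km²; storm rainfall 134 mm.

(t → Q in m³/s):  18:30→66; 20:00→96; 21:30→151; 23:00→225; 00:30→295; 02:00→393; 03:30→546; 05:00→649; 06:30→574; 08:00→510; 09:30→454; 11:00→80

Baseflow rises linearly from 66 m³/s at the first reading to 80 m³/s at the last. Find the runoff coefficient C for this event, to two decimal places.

C ≈ 0.22

ΣQ_DR = 3163 m³/s; V = ΣQ_DR·Δt = 1.708 × 10^7 m³.
Runoff depth d = V / A = 29.45 mm.
C = d / P = 29.45 / 134 = 0.22.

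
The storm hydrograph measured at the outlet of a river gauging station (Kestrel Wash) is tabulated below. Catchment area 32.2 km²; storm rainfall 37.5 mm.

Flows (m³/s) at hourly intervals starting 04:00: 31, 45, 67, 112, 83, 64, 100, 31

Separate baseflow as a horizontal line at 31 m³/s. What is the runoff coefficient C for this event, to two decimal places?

ΣQ_DR = 285.0 m³/s; V = ΣQ_DR·Δt = 1.026 × 10^6 m³.
Runoff depth d = V / A = 31.86 mm.
C = d / P = 31.86 / 37.5 = 0.85.

C ≈ 0.85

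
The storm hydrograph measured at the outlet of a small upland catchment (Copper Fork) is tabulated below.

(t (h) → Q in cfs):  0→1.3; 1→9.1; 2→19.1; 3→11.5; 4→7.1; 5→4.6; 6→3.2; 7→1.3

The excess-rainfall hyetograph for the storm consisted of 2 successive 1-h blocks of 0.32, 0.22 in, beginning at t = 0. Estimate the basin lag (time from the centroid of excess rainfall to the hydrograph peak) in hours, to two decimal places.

Centroid of excess rainfall: t_c = Σ P_i·t̄_i / ΣP_i = 0.9074 h (block centres at 0.5, 1.5 h).
Hydrograph peak occurs at t = 2 h, so basin lag t_L = 2 − 0.9074 = 1.09 h.

t_L ≈ 1.09 h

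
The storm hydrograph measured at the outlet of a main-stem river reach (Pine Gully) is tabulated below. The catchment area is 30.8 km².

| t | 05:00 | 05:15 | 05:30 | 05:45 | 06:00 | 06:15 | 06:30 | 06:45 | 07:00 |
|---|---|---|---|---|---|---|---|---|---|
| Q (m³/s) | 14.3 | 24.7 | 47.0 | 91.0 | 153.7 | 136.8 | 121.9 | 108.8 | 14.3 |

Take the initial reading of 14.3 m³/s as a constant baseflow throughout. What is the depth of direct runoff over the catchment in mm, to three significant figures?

Direct runoff: 0.0, 10.4, 32.7, 76.7, 139.4, 122.5, 107.6, 94.5, 0.0 m³/s; ΣQ_DR = 583.8 m³/s.
V = ΣQ_DR · Δt = 583.8 × 900 s = 5.254 × 10^5 m³.
Over A = 30.8 km², depth = V / A = 17.1 mm.

d ≈ 17.1 mm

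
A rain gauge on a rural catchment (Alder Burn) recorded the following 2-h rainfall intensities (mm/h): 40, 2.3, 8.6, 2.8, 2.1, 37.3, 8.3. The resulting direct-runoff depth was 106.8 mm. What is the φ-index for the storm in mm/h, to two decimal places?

Only the 2 blocks with intensity above φ contribute runoff: 40, 37.3 mm/h.
Σ(I−φ)·Δt = d  ⇒  (40+37.3 − 2φ)·2 = 106.8
φ = (77.30 − 106.8/2) / 2 = 11.95 mm/h.

φ ≈ 11.95 mm/h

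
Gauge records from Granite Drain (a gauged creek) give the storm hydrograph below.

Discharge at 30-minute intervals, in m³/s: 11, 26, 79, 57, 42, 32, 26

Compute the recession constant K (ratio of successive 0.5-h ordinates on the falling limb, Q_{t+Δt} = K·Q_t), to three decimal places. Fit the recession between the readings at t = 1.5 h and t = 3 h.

K ≈ 0.770

Using the recession-limb readings at t = 1.5 h and t = 3 h: Q falls from 57 to 26 m³/s over 3 intervals.
K = (Q₂/Q₁)^(1/3) = (26/57)^(1/3) = 0.770.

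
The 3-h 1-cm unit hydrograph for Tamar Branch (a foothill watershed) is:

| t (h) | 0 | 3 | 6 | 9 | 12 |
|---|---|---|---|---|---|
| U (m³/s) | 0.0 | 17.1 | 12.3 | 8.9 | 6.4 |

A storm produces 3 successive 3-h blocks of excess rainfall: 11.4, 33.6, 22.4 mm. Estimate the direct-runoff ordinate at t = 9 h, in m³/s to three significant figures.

By discrete convolution, Q_j = Σ (P_i / 10 mm) · U_{j−i}.
At t = 9 h (j=3): Q = (11.4/10)·8.9 + (33.6/10)·12.3 + (22.4/10)·17.1 = 89.8 m³/s.

Q ≈ 89.8 m³/s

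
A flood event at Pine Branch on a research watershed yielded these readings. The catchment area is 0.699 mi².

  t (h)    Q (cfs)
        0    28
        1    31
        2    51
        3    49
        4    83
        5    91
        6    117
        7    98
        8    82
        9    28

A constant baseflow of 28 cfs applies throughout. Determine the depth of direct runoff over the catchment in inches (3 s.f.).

d ≈ 0.838 in

Direct runoff: 0.0, 3.0, 23.0, 21.0, 55.0, 63.0, 89.0, 70.0, 54.0, 0.0 cfs; ΣQ_DR = 378.0 cfs.
V = ΣQ_DR · Δt = 378.0 × 3600 s = 1.361 × 10^6 ft³.
Over A = 0.699 mi², depth = V / A = 0.838 in.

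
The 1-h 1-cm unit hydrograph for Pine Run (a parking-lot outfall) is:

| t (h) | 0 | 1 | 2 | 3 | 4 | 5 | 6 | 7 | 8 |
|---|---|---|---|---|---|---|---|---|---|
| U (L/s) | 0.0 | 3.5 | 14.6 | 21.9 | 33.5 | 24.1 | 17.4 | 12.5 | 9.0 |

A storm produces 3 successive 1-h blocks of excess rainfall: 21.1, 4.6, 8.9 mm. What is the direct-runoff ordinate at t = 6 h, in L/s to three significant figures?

Q ≈ 77.6 L/s

By discrete convolution, Q_j = Σ (P_i / 10 mm) · U_{j−i}.
At t = 6 h (j=6): Q = (21.1/10)·17.4 + (4.6/10)·24.1 + (8.9/10)·33.5 = 77.6 L/s.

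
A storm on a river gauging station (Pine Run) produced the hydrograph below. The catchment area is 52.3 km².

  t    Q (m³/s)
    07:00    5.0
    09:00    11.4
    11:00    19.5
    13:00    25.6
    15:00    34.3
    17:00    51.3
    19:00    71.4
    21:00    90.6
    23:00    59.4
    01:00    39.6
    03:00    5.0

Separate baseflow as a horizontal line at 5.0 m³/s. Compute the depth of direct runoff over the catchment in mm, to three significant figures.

Direct runoff: 0.0, 6.4, 14.5, 20.6, 29.3, 46.3, 66.4, 85.6, 54.4, 34.6, 0.0 m³/s; ΣQ_DR = 358.1 m³/s.
V = ΣQ_DR · Δt = 358.1 × 7200 s = 2.578 × 10^6 m³.
Over A = 52.3 km², depth = V / A = 49.3 mm.

d ≈ 49.3 mm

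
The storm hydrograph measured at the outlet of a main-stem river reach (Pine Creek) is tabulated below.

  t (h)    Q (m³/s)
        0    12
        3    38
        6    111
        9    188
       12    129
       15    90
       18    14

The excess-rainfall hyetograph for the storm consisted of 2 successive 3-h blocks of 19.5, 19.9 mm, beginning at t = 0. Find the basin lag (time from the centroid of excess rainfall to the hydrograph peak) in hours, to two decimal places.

t_L ≈ 5.98 h

Centroid of excess rainfall: t_c = Σ P_i·t̄_i / ΣP_i = 3.0152 h (block centres at 1.5, 4.5 h).
Hydrograph peak occurs at t = 9 h, so basin lag t_L = 9 − 3.0152 = 5.98 h.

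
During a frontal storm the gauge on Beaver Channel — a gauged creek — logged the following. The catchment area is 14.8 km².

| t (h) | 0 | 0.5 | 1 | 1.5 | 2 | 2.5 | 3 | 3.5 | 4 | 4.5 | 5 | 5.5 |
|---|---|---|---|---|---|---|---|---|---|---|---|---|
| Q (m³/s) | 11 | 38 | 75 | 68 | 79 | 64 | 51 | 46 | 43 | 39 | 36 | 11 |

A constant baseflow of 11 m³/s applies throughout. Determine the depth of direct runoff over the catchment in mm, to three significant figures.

d ≈ 52.2 mm

Direct runoff: 0.0, 27.0, 64.0, 57.0, 68.0, 53.0, 40.0, 35.0, 32.0, 28.0, 25.0, 0.0 m³/s; ΣQ_DR = 429.0 m³/s.
V = ΣQ_DR · Δt = 429.0 × 1800 s = 7.722 × 10^5 m³.
Over A = 14.8 km², depth = V / A = 52.2 mm.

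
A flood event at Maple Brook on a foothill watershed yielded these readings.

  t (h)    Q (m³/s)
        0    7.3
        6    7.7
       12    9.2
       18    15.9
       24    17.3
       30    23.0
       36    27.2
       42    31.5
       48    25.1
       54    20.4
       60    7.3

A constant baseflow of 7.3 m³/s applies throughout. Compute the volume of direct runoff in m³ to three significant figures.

Direct-runoff ordinates (Q − Q_b): 0.0, 0.4, 1.9, 8.6, 10.0, 15.7, 19.9, 24.2, 17.8, 13.1, 0.0 m³/s.
ΣQ_DR = 111.6 m³/s.
With Δt = 6 h = 21600 s, V = ΣQ_DR · Δt = 111.6 × 21600 = 2.41 × 10^6 m³.

V ≈ 2.41 × 10^6 m³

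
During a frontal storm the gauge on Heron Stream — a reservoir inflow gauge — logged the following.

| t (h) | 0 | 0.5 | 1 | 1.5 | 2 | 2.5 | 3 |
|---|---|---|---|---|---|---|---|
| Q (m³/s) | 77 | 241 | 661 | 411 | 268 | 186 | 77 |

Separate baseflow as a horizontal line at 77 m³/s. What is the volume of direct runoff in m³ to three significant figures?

Direct-runoff ordinates (Q − Q_b): 0.0, 164.0, 584.0, 334.0, 191.0, 109.0, 0.0 m³/s.
ΣQ_DR = 1382 m³/s.
With Δt = 0.5 h = 1800 s, V = ΣQ_DR · Δt = 1382 × 1800 = 2.49 × 10^6 m³.

V ≈ 2.49 × 10^6 m³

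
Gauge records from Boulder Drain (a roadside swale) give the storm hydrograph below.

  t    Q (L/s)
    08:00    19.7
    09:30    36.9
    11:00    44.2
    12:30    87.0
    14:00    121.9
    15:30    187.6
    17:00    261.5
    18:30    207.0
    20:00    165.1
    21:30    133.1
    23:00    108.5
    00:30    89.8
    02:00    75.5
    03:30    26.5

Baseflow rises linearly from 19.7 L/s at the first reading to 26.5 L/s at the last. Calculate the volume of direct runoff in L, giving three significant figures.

V ≈ 6.70 × 10^6 L

Direct-runoff ordinates (Q − Q_b): 0.00, 16.68, 23.45, 65.73, 100.11, 165.28, 238.66, 183.64, 141.22, 108.69, 83.57, 64.35, 49.52, 0.00 L/s.
ΣQ_DR = 1241 L/s.
With Δt = 1.5 h = 5400 s, V = ΣQ_DR · Δt = 1241 × 5400 = 6.70 × 10^6 L.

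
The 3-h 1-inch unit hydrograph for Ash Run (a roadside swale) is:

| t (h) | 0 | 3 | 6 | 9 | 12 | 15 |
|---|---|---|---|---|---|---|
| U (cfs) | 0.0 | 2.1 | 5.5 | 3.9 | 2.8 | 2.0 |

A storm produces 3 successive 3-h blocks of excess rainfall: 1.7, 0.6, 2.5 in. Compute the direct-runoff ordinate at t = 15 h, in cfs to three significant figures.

By discrete convolution, Q_j = Σ (P_i / 1 in) · U_{j−i}.
At t = 15 h (j=5): Q = (1.7/1)·2.0 + (0.6/1)·2.8 + (2.5/1)·3.9 = 14.8 cfs.

Q ≈ 14.8 cfs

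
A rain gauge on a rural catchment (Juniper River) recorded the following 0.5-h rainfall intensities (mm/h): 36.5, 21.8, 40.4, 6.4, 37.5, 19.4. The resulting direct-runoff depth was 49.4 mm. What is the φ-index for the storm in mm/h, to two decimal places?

φ ≈ 11.36 mm/h

Only the 5 blocks with intensity above φ contribute runoff: 36.5, 21.8, 40.4, 37.5, 19.4 mm/h.
Σ(I−φ)·Δt = d  ⇒  (36.5+21.8+40.4+37.5+19.4 − 5φ)·0.5 = 49.4
φ = (155.6 − 49.4/0.5) / 5 = 11.36 mm/h.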